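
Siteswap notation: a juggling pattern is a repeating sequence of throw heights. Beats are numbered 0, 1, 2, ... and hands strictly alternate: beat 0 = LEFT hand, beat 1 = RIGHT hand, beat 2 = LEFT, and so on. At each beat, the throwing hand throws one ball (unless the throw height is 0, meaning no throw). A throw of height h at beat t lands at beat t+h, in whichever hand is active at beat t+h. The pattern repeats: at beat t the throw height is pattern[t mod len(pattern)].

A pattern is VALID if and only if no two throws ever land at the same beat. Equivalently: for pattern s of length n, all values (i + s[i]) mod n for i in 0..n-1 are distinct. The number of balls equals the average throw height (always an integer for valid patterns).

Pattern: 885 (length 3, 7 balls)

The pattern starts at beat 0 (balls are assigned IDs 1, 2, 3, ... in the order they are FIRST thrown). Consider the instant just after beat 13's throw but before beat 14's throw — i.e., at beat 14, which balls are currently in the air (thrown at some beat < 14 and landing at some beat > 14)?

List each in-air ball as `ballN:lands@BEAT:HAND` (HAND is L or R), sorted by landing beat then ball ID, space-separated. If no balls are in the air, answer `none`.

Answer: ball3:lands@15:R ball4:lands@16:L ball2:lands@17:R ball6:lands@18:L ball5:lands@20:L ball1:lands@21:R

Derivation:
Beat 0 (L): throw ball1 h=8 -> lands@8:L; in-air after throw: [b1@8:L]
Beat 1 (R): throw ball2 h=8 -> lands@9:R; in-air after throw: [b1@8:L b2@9:R]
Beat 2 (L): throw ball3 h=5 -> lands@7:R; in-air after throw: [b3@7:R b1@8:L b2@9:R]
Beat 3 (R): throw ball4 h=8 -> lands@11:R; in-air after throw: [b3@7:R b1@8:L b2@9:R b4@11:R]
Beat 4 (L): throw ball5 h=8 -> lands@12:L; in-air after throw: [b3@7:R b1@8:L b2@9:R b4@11:R b5@12:L]
Beat 5 (R): throw ball6 h=5 -> lands@10:L; in-air after throw: [b3@7:R b1@8:L b2@9:R b6@10:L b4@11:R b5@12:L]
Beat 6 (L): throw ball7 h=8 -> lands@14:L; in-air after throw: [b3@7:R b1@8:L b2@9:R b6@10:L b4@11:R b5@12:L b7@14:L]
Beat 7 (R): throw ball3 h=8 -> lands@15:R; in-air after throw: [b1@8:L b2@9:R b6@10:L b4@11:R b5@12:L b7@14:L b3@15:R]
Beat 8 (L): throw ball1 h=5 -> lands@13:R; in-air after throw: [b2@9:R b6@10:L b4@11:R b5@12:L b1@13:R b7@14:L b3@15:R]
Beat 9 (R): throw ball2 h=8 -> lands@17:R; in-air after throw: [b6@10:L b4@11:R b5@12:L b1@13:R b7@14:L b3@15:R b2@17:R]
Beat 10 (L): throw ball6 h=8 -> lands@18:L; in-air after throw: [b4@11:R b5@12:L b1@13:R b7@14:L b3@15:R b2@17:R b6@18:L]
Beat 11 (R): throw ball4 h=5 -> lands@16:L; in-air after throw: [b5@12:L b1@13:R b7@14:L b3@15:R b4@16:L b2@17:R b6@18:L]
Beat 12 (L): throw ball5 h=8 -> lands@20:L; in-air after throw: [b1@13:R b7@14:L b3@15:R b4@16:L b2@17:R b6@18:L b5@20:L]
Beat 13 (R): throw ball1 h=8 -> lands@21:R; in-air after throw: [b7@14:L b3@15:R b4@16:L b2@17:R b6@18:L b5@20:L b1@21:R]
Beat 14 (L): throw ball7 h=5 -> lands@19:R; in-air after throw: [b3@15:R b4@16:L b2@17:R b6@18:L b7@19:R b5@20:L b1@21:R]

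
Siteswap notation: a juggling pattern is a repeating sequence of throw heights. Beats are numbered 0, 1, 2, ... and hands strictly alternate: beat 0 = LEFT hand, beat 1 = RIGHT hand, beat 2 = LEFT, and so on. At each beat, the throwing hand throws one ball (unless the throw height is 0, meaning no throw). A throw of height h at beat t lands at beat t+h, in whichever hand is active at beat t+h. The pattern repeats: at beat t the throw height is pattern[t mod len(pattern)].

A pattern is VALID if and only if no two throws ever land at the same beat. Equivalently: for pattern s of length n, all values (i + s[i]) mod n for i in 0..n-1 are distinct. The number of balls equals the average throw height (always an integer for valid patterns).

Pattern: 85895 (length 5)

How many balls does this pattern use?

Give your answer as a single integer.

Answer: 7

Derivation:
Pattern = [8, 5, 8, 9, 5], length n = 5
  position 0: throw height = 8, running sum = 8
  position 1: throw height = 5, running sum = 13
  position 2: throw height = 8, running sum = 21
  position 3: throw height = 9, running sum = 30
  position 4: throw height = 5, running sum = 35
Total sum = 35; balls = sum / n = 35 / 5 = 7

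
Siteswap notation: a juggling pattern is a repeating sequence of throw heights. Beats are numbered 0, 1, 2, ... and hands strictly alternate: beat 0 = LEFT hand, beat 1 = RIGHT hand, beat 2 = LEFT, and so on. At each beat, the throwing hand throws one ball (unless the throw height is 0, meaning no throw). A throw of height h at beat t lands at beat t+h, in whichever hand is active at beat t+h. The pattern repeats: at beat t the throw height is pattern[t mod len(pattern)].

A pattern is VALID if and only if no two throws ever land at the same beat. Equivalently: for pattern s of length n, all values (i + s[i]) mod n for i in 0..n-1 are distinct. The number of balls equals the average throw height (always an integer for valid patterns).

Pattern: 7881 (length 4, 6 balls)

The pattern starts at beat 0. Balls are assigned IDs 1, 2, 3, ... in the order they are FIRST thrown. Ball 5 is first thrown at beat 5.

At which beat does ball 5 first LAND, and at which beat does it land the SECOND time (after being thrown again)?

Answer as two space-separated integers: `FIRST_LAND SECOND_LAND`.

Answer: 13 21

Derivation:
Beat 0 (L): throw ball1 h=7 -> lands@7:R; in-air after throw: [b1@7:R]
Beat 1 (R): throw ball2 h=8 -> lands@9:R; in-air after throw: [b1@7:R b2@9:R]
Beat 2 (L): throw ball3 h=8 -> lands@10:L; in-air after throw: [b1@7:R b2@9:R b3@10:L]
Beat 3 (R): throw ball4 h=1 -> lands@4:L; in-air after throw: [b4@4:L b1@7:R b2@9:R b3@10:L]
Beat 4 (L): throw ball4 h=7 -> lands@11:R; in-air after throw: [b1@7:R b2@9:R b3@10:L b4@11:R]
Beat 5 (R): throw ball5 h=8 -> lands@13:R; in-air after throw: [b1@7:R b2@9:R b3@10:L b4@11:R b5@13:R]
Beat 6 (L): throw ball6 h=8 -> lands@14:L; in-air after throw: [b1@7:R b2@9:R b3@10:L b4@11:R b5@13:R b6@14:L]
Beat 7 (R): throw ball1 h=1 -> lands@8:L; in-air after throw: [b1@8:L b2@9:R b3@10:L b4@11:R b5@13:R b6@14:L]
Beat 8 (L): throw ball1 h=7 -> lands@15:R; in-air after throw: [b2@9:R b3@10:L b4@11:R b5@13:R b6@14:L b1@15:R]
Beat 9 (R): throw ball2 h=8 -> lands@17:R; in-air after throw: [b3@10:L b4@11:R b5@13:R b6@14:L b1@15:R b2@17:R]
Beat 10 (L): throw ball3 h=8 -> lands@18:L; in-air after throw: [b4@11:R b5@13:R b6@14:L b1@15:R b2@17:R b3@18:L]
Beat 11 (R): throw ball4 h=1 -> lands@12:L; in-air after throw: [b4@12:L b5@13:R b6@14:L b1@15:R b2@17:R b3@18:L]
Beat 12 (L): throw ball4 h=7 -> lands@19:R; in-air after throw: [b5@13:R b6@14:L b1@15:R b2@17:R b3@18:L b4@19:R]
Beat 13 (R): throw ball5 h=8 -> lands@21:R; in-air after throw: [b6@14:L b1@15:R b2@17:R b3@18:L b4@19:R b5@21:R]
Beat 14 (L): throw ball6 h=8 -> lands@22:L; in-air after throw: [b1@15:R b2@17:R b3@18:L b4@19:R b5@21:R b6@22:L]
Beat 15 (R): throw ball1 h=1 -> lands@16:L; in-air after throw: [b1@16:L b2@17:R b3@18:L b4@19:R b5@21:R b6@22:L]
Beat 16 (L): throw ball1 h=7 -> lands@23:R; in-air after throw: [b2@17:R b3@18:L b4@19:R b5@21:R b6@22:L b1@23:R]
Beat 17 (R): throw ball2 h=8 -> lands@25:R; in-air after throw: [b3@18:L b4@19:R b5@21:R b6@22:L b1@23:R b2@25:R]
Beat 18 (L): throw ball3 h=8 -> lands@26:L; in-air after throw: [b4@19:R b5@21:R b6@22:L b1@23:R b2@25:R b3@26:L]
Beat 19 (R): throw ball4 h=1 -> lands@20:L; in-air after throw: [b4@20:L b5@21:R b6@22:L b1@23:R b2@25:R b3@26:L]
Beat 20 (L): throw ball4 h=7 -> lands@27:R; in-air after throw: [b5@21:R b6@22:L b1@23:R b2@25:R b3@26:L b4@27:R]
Beat 21 (R): throw ball5 h=8 -> lands@29:R; in-air after throw: [b6@22:L b1@23:R b2@25:R b3@26:L b4@27:R b5@29:R]
Ball 5: thrown@5 h=8 -> first land @13; rethrown@13 h=8 -> second land @21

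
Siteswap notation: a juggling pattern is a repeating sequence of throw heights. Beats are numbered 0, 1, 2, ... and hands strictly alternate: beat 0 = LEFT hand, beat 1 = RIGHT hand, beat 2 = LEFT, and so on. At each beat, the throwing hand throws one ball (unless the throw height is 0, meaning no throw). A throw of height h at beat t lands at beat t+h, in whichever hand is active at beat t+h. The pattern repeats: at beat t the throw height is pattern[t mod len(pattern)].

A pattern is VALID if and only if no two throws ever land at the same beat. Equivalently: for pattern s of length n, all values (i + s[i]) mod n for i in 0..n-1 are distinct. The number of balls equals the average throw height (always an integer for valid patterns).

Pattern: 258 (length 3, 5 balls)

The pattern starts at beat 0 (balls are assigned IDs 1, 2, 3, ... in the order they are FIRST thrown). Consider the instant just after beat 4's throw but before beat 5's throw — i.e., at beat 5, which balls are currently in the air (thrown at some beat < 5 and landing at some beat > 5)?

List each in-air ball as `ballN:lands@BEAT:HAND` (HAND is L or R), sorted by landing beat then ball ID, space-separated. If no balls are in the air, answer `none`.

Beat 0 (L): throw ball1 h=2 -> lands@2:L; in-air after throw: [b1@2:L]
Beat 1 (R): throw ball2 h=5 -> lands@6:L; in-air after throw: [b1@2:L b2@6:L]
Beat 2 (L): throw ball1 h=8 -> lands@10:L; in-air after throw: [b2@6:L b1@10:L]
Beat 3 (R): throw ball3 h=2 -> lands@5:R; in-air after throw: [b3@5:R b2@6:L b1@10:L]
Beat 4 (L): throw ball4 h=5 -> lands@9:R; in-air after throw: [b3@5:R b2@6:L b4@9:R b1@10:L]
Beat 5 (R): throw ball3 h=8 -> lands@13:R; in-air after throw: [b2@6:L b4@9:R b1@10:L b3@13:R]

Answer: ball2:lands@6:L ball4:lands@9:R ball1:lands@10:L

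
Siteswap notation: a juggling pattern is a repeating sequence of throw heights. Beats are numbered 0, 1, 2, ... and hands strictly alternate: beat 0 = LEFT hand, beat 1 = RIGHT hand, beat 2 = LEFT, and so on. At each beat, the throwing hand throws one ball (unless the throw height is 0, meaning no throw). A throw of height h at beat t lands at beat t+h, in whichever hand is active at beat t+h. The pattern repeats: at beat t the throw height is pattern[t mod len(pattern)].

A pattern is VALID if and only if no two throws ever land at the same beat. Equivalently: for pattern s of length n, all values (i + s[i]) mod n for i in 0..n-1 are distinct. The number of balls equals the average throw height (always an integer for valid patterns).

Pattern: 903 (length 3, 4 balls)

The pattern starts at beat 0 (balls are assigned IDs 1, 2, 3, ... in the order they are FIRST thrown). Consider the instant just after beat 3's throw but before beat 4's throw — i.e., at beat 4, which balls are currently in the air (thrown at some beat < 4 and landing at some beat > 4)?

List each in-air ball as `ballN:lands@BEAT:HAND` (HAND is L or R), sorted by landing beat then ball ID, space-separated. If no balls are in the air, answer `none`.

Beat 0 (L): throw ball1 h=9 -> lands@9:R; in-air after throw: [b1@9:R]
Beat 2 (L): throw ball2 h=3 -> lands@5:R; in-air after throw: [b2@5:R b1@9:R]
Beat 3 (R): throw ball3 h=9 -> lands@12:L; in-air after throw: [b2@5:R b1@9:R b3@12:L]

Answer: ball2:lands@5:R ball1:lands@9:R ball3:lands@12:L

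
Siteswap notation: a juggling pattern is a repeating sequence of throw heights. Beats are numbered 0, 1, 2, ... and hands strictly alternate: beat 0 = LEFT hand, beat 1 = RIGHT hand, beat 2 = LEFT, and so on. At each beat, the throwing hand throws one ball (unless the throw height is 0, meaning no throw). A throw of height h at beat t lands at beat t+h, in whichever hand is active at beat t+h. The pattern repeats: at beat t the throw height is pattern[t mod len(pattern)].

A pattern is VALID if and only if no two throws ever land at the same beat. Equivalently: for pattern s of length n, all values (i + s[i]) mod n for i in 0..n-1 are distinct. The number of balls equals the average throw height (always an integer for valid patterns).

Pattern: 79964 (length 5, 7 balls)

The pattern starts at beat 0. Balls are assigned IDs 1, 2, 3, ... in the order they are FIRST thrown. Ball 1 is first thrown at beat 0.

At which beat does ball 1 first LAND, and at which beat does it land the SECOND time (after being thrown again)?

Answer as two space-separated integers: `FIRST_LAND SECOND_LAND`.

Beat 0 (L): throw ball1 h=7 -> lands@7:R; in-air after throw: [b1@7:R]
Beat 1 (R): throw ball2 h=9 -> lands@10:L; in-air after throw: [b1@7:R b2@10:L]
Beat 2 (L): throw ball3 h=9 -> lands@11:R; in-air after throw: [b1@7:R b2@10:L b3@11:R]
Beat 3 (R): throw ball4 h=6 -> lands@9:R; in-air after throw: [b1@7:R b4@9:R b2@10:L b3@11:R]
Beat 4 (L): throw ball5 h=4 -> lands@8:L; in-air after throw: [b1@7:R b5@8:L b4@9:R b2@10:L b3@11:R]
Beat 5 (R): throw ball6 h=7 -> lands@12:L; in-air after throw: [b1@7:R b5@8:L b4@9:R b2@10:L b3@11:R b6@12:L]
Beat 6 (L): throw ball7 h=9 -> lands@15:R; in-air after throw: [b1@7:R b5@8:L b4@9:R b2@10:L b3@11:R b6@12:L b7@15:R]
Beat 7 (R): throw ball1 h=9 -> lands@16:L; in-air after throw: [b5@8:L b4@9:R b2@10:L b3@11:R b6@12:L b7@15:R b1@16:L]
Beat 8 (L): throw ball5 h=6 -> lands@14:L; in-air after throw: [b4@9:R b2@10:L b3@11:R b6@12:L b5@14:L b7@15:R b1@16:L]
Beat 9 (R): throw ball4 h=4 -> lands@13:R; in-air after throw: [b2@10:L b3@11:R b6@12:L b4@13:R b5@14:L b7@15:R b1@16:L]
Beat 10 (L): throw ball2 h=7 -> lands@17:R; in-air after throw: [b3@11:R b6@12:L b4@13:R b5@14:L b7@15:R b1@16:L b2@17:R]
Beat 11 (R): throw ball3 h=9 -> lands@20:L; in-air after throw: [b6@12:L b4@13:R b5@14:L b7@15:R b1@16:L b2@17:R b3@20:L]
Beat 12 (L): throw ball6 h=9 -> lands@21:R; in-air after throw: [b4@13:R b5@14:L b7@15:R b1@16:L b2@17:R b3@20:L b6@21:R]
Beat 13 (R): throw ball4 h=6 -> lands@19:R; in-air after throw: [b5@14:L b7@15:R b1@16:L b2@17:R b4@19:R b3@20:L b6@21:R]
Beat 14 (L): throw ball5 h=4 -> lands@18:L; in-air after throw: [b7@15:R b1@16:L b2@17:R b5@18:L b4@19:R b3@20:L b6@21:R]
Beat 15 (R): throw ball7 h=7 -> lands@22:L; in-air after throw: [b1@16:L b2@17:R b5@18:L b4@19:R b3@20:L b6@21:R b7@22:L]
Ball 1: thrown@0 h=7 -> first land @7; rethrown@7 h=9 -> second land @16

Answer: 7 16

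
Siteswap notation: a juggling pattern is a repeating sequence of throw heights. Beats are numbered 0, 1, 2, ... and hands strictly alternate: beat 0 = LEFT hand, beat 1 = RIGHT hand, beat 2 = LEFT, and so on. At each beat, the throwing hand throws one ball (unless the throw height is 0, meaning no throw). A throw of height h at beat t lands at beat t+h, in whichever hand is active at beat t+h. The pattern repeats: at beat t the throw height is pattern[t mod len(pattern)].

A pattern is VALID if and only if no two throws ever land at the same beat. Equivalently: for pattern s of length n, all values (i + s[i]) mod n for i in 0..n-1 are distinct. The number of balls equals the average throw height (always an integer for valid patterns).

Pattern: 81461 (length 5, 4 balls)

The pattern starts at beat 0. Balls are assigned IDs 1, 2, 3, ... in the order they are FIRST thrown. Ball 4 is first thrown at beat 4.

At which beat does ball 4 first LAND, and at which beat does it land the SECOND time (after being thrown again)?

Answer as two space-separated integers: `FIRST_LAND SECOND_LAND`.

Answer: 5 13

Derivation:
Beat 0 (L): throw ball1 h=8 -> lands@8:L; in-air after throw: [b1@8:L]
Beat 1 (R): throw ball2 h=1 -> lands@2:L; in-air after throw: [b2@2:L b1@8:L]
Beat 2 (L): throw ball2 h=4 -> lands@6:L; in-air after throw: [b2@6:L b1@8:L]
Beat 3 (R): throw ball3 h=6 -> lands@9:R; in-air after throw: [b2@6:L b1@8:L b3@9:R]
Beat 4 (L): throw ball4 h=1 -> lands@5:R; in-air after throw: [b4@5:R b2@6:L b1@8:L b3@9:R]
Beat 5 (R): throw ball4 h=8 -> lands@13:R; in-air after throw: [b2@6:L b1@8:L b3@9:R b4@13:R]
Beat 6 (L): throw ball2 h=1 -> lands@7:R; in-air after throw: [b2@7:R b1@8:L b3@9:R b4@13:R]
Beat 7 (R): throw ball2 h=4 -> lands@11:R; in-air after throw: [b1@8:L b3@9:R b2@11:R b4@13:R]
Beat 8 (L): throw ball1 h=6 -> lands@14:L; in-air after throw: [b3@9:R b2@11:R b4@13:R b1@14:L]
Beat 9 (R): throw ball3 h=1 -> lands@10:L; in-air after throw: [b3@10:L b2@11:R b4@13:R b1@14:L]
Beat 10 (L): throw ball3 h=8 -> lands@18:L; in-air after throw: [b2@11:R b4@13:R b1@14:L b3@18:L]
Beat 11 (R): throw ball2 h=1 -> lands@12:L; in-air after throw: [b2@12:L b4@13:R b1@14:L b3@18:L]
Beat 12 (L): throw ball2 h=4 -> lands@16:L; in-air after throw: [b4@13:R b1@14:L b2@16:L b3@18:L]
Beat 13 (R): throw ball4 h=6 -> lands@19:R; in-air after throw: [b1@14:L b2@16:L b3@18:L b4@19:R]
Ball 4: thrown@4 h=1 -> first land @5; rethrown@5 h=8 -> second land @13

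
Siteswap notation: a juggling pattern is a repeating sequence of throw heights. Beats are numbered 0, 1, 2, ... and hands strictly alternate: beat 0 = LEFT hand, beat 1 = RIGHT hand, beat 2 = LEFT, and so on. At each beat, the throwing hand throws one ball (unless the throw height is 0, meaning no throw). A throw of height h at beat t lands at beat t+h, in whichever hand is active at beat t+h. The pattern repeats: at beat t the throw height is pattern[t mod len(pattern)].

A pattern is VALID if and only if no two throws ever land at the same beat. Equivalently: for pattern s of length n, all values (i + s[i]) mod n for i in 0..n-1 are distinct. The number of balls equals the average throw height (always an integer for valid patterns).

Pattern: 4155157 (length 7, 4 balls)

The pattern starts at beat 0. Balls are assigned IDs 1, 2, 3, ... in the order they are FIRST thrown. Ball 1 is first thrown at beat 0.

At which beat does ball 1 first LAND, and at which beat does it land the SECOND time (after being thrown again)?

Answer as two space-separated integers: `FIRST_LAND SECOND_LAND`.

Beat 0 (L): throw ball1 h=4 -> lands@4:L; in-air after throw: [b1@4:L]
Beat 1 (R): throw ball2 h=1 -> lands@2:L; in-air after throw: [b2@2:L b1@4:L]
Beat 2 (L): throw ball2 h=5 -> lands@7:R; in-air after throw: [b1@4:L b2@7:R]
Beat 3 (R): throw ball3 h=5 -> lands@8:L; in-air after throw: [b1@4:L b2@7:R b3@8:L]
Beat 4 (L): throw ball1 h=1 -> lands@5:R; in-air after throw: [b1@5:R b2@7:R b3@8:L]
Beat 5 (R): throw ball1 h=5 -> lands@10:L; in-air after throw: [b2@7:R b3@8:L b1@10:L]
Ball 1: thrown@0 h=4 -> first land @4; rethrown@4 h=1 -> second land @5

Answer: 4 5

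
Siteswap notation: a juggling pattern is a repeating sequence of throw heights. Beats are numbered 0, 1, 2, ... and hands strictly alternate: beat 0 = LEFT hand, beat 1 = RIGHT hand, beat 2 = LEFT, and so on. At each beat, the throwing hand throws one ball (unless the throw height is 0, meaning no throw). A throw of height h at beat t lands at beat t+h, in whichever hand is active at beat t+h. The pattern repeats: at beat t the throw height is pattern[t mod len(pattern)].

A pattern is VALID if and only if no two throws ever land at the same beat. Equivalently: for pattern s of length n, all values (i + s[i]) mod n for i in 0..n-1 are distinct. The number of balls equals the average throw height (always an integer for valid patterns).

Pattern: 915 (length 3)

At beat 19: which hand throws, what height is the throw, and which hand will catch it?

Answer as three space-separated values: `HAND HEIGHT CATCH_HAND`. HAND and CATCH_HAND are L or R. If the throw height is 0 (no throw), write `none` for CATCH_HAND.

Beat 19: 19 mod 2 = 1, so hand = R
Throw height = pattern[19 mod 3] = pattern[1] = 1
Lands at beat 19+1=20, 20 mod 2 = 0, so catch hand = L

Answer: R 1 L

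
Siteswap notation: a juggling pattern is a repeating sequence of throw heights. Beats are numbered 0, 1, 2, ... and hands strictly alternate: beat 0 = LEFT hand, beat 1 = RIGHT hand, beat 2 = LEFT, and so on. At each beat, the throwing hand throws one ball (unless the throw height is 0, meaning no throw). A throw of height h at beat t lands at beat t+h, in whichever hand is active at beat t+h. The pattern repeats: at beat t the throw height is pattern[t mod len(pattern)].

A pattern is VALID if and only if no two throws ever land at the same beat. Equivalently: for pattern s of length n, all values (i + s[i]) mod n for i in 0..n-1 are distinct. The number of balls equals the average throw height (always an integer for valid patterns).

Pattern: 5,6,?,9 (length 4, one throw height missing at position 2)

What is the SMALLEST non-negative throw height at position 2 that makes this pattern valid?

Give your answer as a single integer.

i=0: (0 + 5) mod 4 = 1
i=1: (1 + 6) mod 4 = 3
i=2: s[i]=? (unknown)
i=3: (3 + 9) mod 4 = 0
Known residues: [0, 1, 3]; need a permutation of 0..3, so missing residue r = 2
Need (2 + s) mod 4 = 2; smallest s = (2 - 2) mod 4 = 0

Answer: 0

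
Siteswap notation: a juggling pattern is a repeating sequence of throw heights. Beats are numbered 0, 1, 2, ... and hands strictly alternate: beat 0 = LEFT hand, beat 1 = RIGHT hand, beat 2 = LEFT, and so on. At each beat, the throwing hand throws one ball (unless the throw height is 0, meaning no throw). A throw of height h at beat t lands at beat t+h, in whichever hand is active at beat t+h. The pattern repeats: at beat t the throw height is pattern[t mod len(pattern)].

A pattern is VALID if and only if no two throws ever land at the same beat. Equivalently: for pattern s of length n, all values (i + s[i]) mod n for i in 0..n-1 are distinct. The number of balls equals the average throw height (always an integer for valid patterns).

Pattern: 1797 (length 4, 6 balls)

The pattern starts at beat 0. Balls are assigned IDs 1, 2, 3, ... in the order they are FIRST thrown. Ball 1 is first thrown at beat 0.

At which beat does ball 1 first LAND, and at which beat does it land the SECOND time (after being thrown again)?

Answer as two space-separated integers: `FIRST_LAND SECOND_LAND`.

Beat 0 (L): throw ball1 h=1 -> lands@1:R; in-air after throw: [b1@1:R]
Beat 1 (R): throw ball1 h=7 -> lands@8:L; in-air after throw: [b1@8:L]
Beat 2 (L): throw ball2 h=9 -> lands@11:R; in-air after throw: [b1@8:L b2@11:R]
Beat 3 (R): throw ball3 h=7 -> lands@10:L; in-air after throw: [b1@8:L b3@10:L b2@11:R]
Beat 4 (L): throw ball4 h=1 -> lands@5:R; in-air after throw: [b4@5:R b1@8:L b3@10:L b2@11:R]
Beat 5 (R): throw ball4 h=7 -> lands@12:L; in-air after throw: [b1@8:L b3@10:L b2@11:R b4@12:L]
Beat 6 (L): throw ball5 h=9 -> lands@15:R; in-air after throw: [b1@8:L b3@10:L b2@11:R b4@12:L b5@15:R]
Beat 7 (R): throw ball6 h=7 -> lands@14:L; in-air after throw: [b1@8:L b3@10:L b2@11:R b4@12:L b6@14:L b5@15:R]
Beat 8 (L): throw ball1 h=1 -> lands@9:R; in-air after throw: [b1@9:R b3@10:L b2@11:R b4@12:L b6@14:L b5@15:R]
Ball 1: thrown@0 h=1 -> first land @1; rethrown@1 h=7 -> second land @8

Answer: 1 8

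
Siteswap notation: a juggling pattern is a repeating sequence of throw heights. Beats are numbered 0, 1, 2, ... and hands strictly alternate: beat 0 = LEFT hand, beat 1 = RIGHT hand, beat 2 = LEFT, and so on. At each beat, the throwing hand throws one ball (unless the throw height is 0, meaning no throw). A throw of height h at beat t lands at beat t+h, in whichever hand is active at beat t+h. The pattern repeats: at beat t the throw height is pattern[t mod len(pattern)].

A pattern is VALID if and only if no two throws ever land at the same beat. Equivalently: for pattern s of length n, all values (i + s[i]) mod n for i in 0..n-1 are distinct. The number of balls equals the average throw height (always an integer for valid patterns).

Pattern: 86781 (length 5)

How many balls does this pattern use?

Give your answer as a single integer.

Answer: 6

Derivation:
Pattern = [8, 6, 7, 8, 1], length n = 5
  position 0: throw height = 8, running sum = 8
  position 1: throw height = 6, running sum = 14
  position 2: throw height = 7, running sum = 21
  position 3: throw height = 8, running sum = 29
  position 4: throw height = 1, running sum = 30
Total sum = 30; balls = sum / n = 30 / 5 = 6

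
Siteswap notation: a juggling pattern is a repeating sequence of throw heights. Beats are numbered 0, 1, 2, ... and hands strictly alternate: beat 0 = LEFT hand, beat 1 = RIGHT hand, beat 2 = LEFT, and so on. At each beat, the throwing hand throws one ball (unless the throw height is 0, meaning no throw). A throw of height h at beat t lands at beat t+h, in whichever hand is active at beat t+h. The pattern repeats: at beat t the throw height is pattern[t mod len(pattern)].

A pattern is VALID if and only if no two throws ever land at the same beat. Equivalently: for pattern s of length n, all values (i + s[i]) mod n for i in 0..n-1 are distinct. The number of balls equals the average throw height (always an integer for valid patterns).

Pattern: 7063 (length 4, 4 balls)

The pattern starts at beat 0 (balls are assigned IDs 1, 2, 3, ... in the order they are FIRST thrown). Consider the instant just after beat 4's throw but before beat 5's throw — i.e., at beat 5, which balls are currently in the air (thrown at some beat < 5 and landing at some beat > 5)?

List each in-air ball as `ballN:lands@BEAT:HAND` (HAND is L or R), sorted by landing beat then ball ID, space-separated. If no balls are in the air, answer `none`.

Beat 0 (L): throw ball1 h=7 -> lands@7:R; in-air after throw: [b1@7:R]
Beat 2 (L): throw ball2 h=6 -> lands@8:L; in-air after throw: [b1@7:R b2@8:L]
Beat 3 (R): throw ball3 h=3 -> lands@6:L; in-air after throw: [b3@6:L b1@7:R b2@8:L]
Beat 4 (L): throw ball4 h=7 -> lands@11:R; in-air after throw: [b3@6:L b1@7:R b2@8:L b4@11:R]

Answer: ball3:lands@6:L ball1:lands@7:R ball2:lands@8:L ball4:lands@11:R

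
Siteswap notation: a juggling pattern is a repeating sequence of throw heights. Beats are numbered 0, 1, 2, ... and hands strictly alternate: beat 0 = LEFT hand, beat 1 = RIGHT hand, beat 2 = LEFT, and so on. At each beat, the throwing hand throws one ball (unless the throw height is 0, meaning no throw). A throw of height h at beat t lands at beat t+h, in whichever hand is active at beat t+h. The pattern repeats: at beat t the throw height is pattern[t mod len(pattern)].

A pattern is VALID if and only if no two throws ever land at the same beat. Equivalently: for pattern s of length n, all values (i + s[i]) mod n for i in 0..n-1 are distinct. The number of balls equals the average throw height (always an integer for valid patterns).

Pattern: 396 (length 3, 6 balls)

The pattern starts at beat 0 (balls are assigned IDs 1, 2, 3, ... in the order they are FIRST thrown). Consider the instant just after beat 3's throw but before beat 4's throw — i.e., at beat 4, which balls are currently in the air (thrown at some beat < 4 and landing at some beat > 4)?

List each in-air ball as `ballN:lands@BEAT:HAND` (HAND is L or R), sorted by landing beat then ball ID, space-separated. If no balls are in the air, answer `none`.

Beat 0 (L): throw ball1 h=3 -> lands@3:R; in-air after throw: [b1@3:R]
Beat 1 (R): throw ball2 h=9 -> lands@10:L; in-air after throw: [b1@3:R b2@10:L]
Beat 2 (L): throw ball3 h=6 -> lands@8:L; in-air after throw: [b1@3:R b3@8:L b2@10:L]
Beat 3 (R): throw ball1 h=3 -> lands@6:L; in-air after throw: [b1@6:L b3@8:L b2@10:L]
Beat 4 (L): throw ball4 h=9 -> lands@13:R; in-air after throw: [b1@6:L b3@8:L b2@10:L b4@13:R]

Answer: ball1:lands@6:L ball3:lands@8:L ball2:lands@10:L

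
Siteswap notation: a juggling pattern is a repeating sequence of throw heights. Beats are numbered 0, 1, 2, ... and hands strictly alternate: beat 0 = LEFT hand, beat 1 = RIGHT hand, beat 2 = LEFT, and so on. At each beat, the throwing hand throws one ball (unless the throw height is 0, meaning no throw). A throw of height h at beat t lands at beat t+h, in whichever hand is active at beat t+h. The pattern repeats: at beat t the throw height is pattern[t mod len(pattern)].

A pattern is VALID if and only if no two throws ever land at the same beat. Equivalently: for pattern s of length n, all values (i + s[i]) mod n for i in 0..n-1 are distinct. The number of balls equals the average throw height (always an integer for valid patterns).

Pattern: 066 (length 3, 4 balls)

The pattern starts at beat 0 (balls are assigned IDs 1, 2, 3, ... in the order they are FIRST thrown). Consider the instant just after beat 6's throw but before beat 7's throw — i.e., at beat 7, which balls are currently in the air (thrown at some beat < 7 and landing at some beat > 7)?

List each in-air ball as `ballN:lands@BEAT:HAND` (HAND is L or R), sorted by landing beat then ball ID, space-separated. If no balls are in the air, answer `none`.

Answer: ball2:lands@8:L ball3:lands@10:L ball4:lands@11:R

Derivation:
Beat 1 (R): throw ball1 h=6 -> lands@7:R; in-air after throw: [b1@7:R]
Beat 2 (L): throw ball2 h=6 -> lands@8:L; in-air after throw: [b1@7:R b2@8:L]
Beat 4 (L): throw ball3 h=6 -> lands@10:L; in-air after throw: [b1@7:R b2@8:L b3@10:L]
Beat 5 (R): throw ball4 h=6 -> lands@11:R; in-air after throw: [b1@7:R b2@8:L b3@10:L b4@11:R]
Beat 7 (R): throw ball1 h=6 -> lands@13:R; in-air after throw: [b2@8:L b3@10:L b4@11:R b1@13:R]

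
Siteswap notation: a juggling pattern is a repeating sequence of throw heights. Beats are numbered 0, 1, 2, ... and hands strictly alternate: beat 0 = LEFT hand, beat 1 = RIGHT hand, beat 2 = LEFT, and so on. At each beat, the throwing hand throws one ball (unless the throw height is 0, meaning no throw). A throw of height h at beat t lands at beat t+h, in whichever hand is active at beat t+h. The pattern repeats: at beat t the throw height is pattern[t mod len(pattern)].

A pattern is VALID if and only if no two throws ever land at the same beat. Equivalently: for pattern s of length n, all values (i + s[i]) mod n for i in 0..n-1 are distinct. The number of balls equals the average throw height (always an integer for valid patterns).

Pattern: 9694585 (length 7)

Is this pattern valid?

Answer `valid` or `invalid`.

i=0: (i + s[i]) mod n = (0 + 9) mod 7 = 2
i=1: (i + s[i]) mod n = (1 + 6) mod 7 = 0
i=2: (i + s[i]) mod n = (2 + 9) mod 7 = 4
i=3: (i + s[i]) mod n = (3 + 4) mod 7 = 0
i=4: (i + s[i]) mod n = (4 + 5) mod 7 = 2
i=5: (i + s[i]) mod n = (5 + 8) mod 7 = 6
i=6: (i + s[i]) mod n = (6 + 5) mod 7 = 4
Residues: [2, 0, 4, 0, 2, 6, 4], distinct: False

Answer: invalid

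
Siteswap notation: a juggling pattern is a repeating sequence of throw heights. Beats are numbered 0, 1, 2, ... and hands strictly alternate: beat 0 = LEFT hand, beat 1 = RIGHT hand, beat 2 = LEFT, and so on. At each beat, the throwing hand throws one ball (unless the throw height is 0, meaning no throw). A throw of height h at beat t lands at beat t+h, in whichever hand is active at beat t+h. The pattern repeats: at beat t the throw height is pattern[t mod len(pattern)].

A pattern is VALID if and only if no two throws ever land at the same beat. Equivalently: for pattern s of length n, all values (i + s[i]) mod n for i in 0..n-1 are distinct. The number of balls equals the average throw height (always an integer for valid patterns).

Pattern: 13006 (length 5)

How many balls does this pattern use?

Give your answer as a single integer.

Pattern = [1, 3, 0, 0, 6], length n = 5
  position 0: throw height = 1, running sum = 1
  position 1: throw height = 3, running sum = 4
  position 2: throw height = 0, running sum = 4
  position 3: throw height = 0, running sum = 4
  position 4: throw height = 6, running sum = 10
Total sum = 10; balls = sum / n = 10 / 5 = 2

Answer: 2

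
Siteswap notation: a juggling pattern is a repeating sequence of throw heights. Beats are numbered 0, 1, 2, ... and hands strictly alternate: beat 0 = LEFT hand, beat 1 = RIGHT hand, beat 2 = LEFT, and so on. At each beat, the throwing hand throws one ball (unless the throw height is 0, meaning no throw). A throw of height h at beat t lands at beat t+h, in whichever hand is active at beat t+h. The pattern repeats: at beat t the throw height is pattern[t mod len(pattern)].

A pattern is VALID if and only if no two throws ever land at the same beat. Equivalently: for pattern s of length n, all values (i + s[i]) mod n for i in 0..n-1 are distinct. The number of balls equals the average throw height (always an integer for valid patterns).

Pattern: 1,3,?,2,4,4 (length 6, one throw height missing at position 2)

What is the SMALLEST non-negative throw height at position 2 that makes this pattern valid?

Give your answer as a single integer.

i=0: (0 + 1) mod 6 = 1
i=1: (1 + 3) mod 6 = 4
i=2: s[i]=? (unknown)
i=3: (3 + 2) mod 6 = 5
i=4: (4 + 4) mod 6 = 2
i=5: (5 + 4) mod 6 = 3
Known residues: [1, 2, 3, 4, 5]; need a permutation of 0..5, so missing residue r = 0
Need (2 + s) mod 6 = 0; smallest s = (0 - 2) mod 6 = 4

Answer: 4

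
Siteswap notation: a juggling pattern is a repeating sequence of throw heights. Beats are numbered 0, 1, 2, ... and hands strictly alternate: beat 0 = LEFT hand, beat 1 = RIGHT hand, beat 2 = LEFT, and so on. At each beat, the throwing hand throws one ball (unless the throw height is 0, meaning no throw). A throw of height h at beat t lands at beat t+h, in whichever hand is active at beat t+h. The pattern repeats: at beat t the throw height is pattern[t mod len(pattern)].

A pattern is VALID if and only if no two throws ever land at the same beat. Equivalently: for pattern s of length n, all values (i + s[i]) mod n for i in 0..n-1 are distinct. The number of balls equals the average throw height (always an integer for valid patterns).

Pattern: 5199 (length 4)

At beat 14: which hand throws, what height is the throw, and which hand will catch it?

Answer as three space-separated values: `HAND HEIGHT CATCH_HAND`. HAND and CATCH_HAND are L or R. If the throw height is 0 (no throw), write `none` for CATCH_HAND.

Answer: L 9 R

Derivation:
Beat 14: 14 mod 2 = 0, so hand = L
Throw height = pattern[14 mod 4] = pattern[2] = 9
Lands at beat 14+9=23, 23 mod 2 = 1, so catch hand = R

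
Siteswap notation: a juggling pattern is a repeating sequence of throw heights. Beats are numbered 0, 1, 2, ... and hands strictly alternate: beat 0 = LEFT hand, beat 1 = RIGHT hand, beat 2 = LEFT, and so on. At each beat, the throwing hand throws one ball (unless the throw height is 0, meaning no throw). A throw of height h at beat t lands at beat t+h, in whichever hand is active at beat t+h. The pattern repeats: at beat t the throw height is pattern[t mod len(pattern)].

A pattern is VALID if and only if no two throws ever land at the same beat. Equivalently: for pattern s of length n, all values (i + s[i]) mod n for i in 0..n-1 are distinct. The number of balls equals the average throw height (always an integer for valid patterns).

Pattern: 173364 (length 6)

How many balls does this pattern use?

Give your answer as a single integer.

Answer: 4

Derivation:
Pattern = [1, 7, 3, 3, 6, 4], length n = 6
  position 0: throw height = 1, running sum = 1
  position 1: throw height = 7, running sum = 8
  position 2: throw height = 3, running sum = 11
  position 3: throw height = 3, running sum = 14
  position 4: throw height = 6, running sum = 20
  position 5: throw height = 4, running sum = 24
Total sum = 24; balls = sum / n = 24 / 6 = 4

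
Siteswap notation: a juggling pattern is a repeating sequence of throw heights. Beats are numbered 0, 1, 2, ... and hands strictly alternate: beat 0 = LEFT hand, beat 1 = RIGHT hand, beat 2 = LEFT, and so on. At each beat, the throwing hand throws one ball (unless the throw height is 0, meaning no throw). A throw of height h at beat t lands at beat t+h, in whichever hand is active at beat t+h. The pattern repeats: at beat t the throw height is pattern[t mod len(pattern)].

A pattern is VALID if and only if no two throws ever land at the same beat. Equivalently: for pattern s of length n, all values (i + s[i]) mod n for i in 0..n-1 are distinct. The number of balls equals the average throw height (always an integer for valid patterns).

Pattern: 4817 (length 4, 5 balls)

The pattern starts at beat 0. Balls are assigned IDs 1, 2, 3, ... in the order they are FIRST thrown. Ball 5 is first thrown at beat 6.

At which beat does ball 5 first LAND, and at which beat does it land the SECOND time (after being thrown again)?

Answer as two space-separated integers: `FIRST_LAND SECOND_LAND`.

Beat 0 (L): throw ball1 h=4 -> lands@4:L; in-air after throw: [b1@4:L]
Beat 1 (R): throw ball2 h=8 -> lands@9:R; in-air after throw: [b1@4:L b2@9:R]
Beat 2 (L): throw ball3 h=1 -> lands@3:R; in-air after throw: [b3@3:R b1@4:L b2@9:R]
Beat 3 (R): throw ball3 h=7 -> lands@10:L; in-air after throw: [b1@4:L b2@9:R b3@10:L]
Beat 4 (L): throw ball1 h=4 -> lands@8:L; in-air after throw: [b1@8:L b2@9:R b3@10:L]
Beat 5 (R): throw ball4 h=8 -> lands@13:R; in-air after throw: [b1@8:L b2@9:R b3@10:L b4@13:R]
Beat 6 (L): throw ball5 h=1 -> lands@7:R; in-air after throw: [b5@7:R b1@8:L b2@9:R b3@10:L b4@13:R]
Beat 7 (R): throw ball5 h=7 -> lands@14:L; in-air after throw: [b1@8:L b2@9:R b3@10:L b4@13:R b5@14:L]
Beat 8 (L): throw ball1 h=4 -> lands@12:L; in-air after throw: [b2@9:R b3@10:L b1@12:L b4@13:R b5@14:L]
Beat 9 (R): throw ball2 h=8 -> lands@17:R; in-air after throw: [b3@10:L b1@12:L b4@13:R b5@14:L b2@17:R]
Beat 10 (L): throw ball3 h=1 -> lands@11:R; in-air after throw: [b3@11:R b1@12:L b4@13:R b5@14:L b2@17:R]
Beat 11 (R): throw ball3 h=7 -> lands@18:L; in-air after throw: [b1@12:L b4@13:R b5@14:L b2@17:R b3@18:L]
Beat 12 (L): throw ball1 h=4 -> lands@16:L; in-air after throw: [b4@13:R b5@14:L b1@16:L b2@17:R b3@18:L]
Beat 13 (R): throw ball4 h=8 -> lands@21:R; in-air after throw: [b5@14:L b1@16:L b2@17:R b3@18:L b4@21:R]
Beat 14 (L): throw ball5 h=1 -> lands@15:R; in-air after throw: [b5@15:R b1@16:L b2@17:R b3@18:L b4@21:R]
Ball 5: thrown@6 h=1 -> first land @7; rethrown@7 h=7 -> second land @14

Answer: 7 14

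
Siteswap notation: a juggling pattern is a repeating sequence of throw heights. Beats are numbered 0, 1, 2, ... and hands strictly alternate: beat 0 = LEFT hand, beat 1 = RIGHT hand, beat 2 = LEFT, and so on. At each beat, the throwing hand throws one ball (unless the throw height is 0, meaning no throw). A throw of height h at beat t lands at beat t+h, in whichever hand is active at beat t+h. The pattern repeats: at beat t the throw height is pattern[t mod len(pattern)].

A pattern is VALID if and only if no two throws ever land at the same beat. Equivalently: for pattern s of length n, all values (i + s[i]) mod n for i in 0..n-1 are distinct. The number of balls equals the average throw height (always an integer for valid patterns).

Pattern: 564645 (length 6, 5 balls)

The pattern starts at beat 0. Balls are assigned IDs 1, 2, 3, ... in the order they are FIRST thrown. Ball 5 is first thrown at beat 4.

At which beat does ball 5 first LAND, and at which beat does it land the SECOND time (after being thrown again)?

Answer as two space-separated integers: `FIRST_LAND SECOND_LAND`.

Answer: 8 12

Derivation:
Beat 0 (L): throw ball1 h=5 -> lands@5:R; in-air after throw: [b1@5:R]
Beat 1 (R): throw ball2 h=6 -> lands@7:R; in-air after throw: [b1@5:R b2@7:R]
Beat 2 (L): throw ball3 h=4 -> lands@6:L; in-air after throw: [b1@5:R b3@6:L b2@7:R]
Beat 3 (R): throw ball4 h=6 -> lands@9:R; in-air after throw: [b1@5:R b3@6:L b2@7:R b4@9:R]
Beat 4 (L): throw ball5 h=4 -> lands@8:L; in-air after throw: [b1@5:R b3@6:L b2@7:R b5@8:L b4@9:R]
Beat 5 (R): throw ball1 h=5 -> lands@10:L; in-air after throw: [b3@6:L b2@7:R b5@8:L b4@9:R b1@10:L]
Beat 6 (L): throw ball3 h=5 -> lands@11:R; in-air after throw: [b2@7:R b5@8:L b4@9:R b1@10:L b3@11:R]
Beat 7 (R): throw ball2 h=6 -> lands@13:R; in-air after throw: [b5@8:L b4@9:R b1@10:L b3@11:R b2@13:R]
Beat 8 (L): throw ball5 h=4 -> lands@12:L; in-air after throw: [b4@9:R b1@10:L b3@11:R b5@12:L b2@13:R]
Beat 9 (R): throw ball4 h=6 -> lands@15:R; in-air after throw: [b1@10:L b3@11:R b5@12:L b2@13:R b4@15:R]
Beat 10 (L): throw ball1 h=4 -> lands@14:L; in-air after throw: [b3@11:R b5@12:L b2@13:R b1@14:L b4@15:R]
Beat 11 (R): throw ball3 h=5 -> lands@16:L; in-air after throw: [b5@12:L b2@13:R b1@14:L b4@15:R b3@16:L]
Beat 12 (L): throw ball5 h=5 -> lands@17:R; in-air after throw: [b2@13:R b1@14:L b4@15:R b3@16:L b5@17:R]
Ball 5: thrown@4 h=4 -> first land @8; rethrown@8 h=4 -> second land @12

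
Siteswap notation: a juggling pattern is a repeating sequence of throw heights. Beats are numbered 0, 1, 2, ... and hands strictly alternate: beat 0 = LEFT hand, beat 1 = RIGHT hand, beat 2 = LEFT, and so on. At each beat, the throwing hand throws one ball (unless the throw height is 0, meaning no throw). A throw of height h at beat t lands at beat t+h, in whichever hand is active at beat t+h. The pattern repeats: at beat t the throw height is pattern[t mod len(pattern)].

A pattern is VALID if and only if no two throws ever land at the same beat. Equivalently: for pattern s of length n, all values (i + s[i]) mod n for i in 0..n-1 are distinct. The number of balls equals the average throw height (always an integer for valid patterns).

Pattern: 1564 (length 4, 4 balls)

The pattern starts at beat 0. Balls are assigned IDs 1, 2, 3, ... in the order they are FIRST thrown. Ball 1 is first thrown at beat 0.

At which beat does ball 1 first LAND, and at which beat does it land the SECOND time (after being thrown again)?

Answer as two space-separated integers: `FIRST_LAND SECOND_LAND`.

Answer: 1 6

Derivation:
Beat 0 (L): throw ball1 h=1 -> lands@1:R; in-air after throw: [b1@1:R]
Beat 1 (R): throw ball1 h=5 -> lands@6:L; in-air after throw: [b1@6:L]
Beat 2 (L): throw ball2 h=6 -> lands@8:L; in-air after throw: [b1@6:L b2@8:L]
Beat 3 (R): throw ball3 h=4 -> lands@7:R; in-air after throw: [b1@6:L b3@7:R b2@8:L]
Beat 4 (L): throw ball4 h=1 -> lands@5:R; in-air after throw: [b4@5:R b1@6:L b3@7:R b2@8:L]
Beat 5 (R): throw ball4 h=5 -> lands@10:L; in-air after throw: [b1@6:L b3@7:R b2@8:L b4@10:L]
Beat 6 (L): throw ball1 h=6 -> lands@12:L; in-air after throw: [b3@7:R b2@8:L b4@10:L b1@12:L]
Ball 1: thrown@0 h=1 -> first land @1; rethrown@1 h=5 -> second land @6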